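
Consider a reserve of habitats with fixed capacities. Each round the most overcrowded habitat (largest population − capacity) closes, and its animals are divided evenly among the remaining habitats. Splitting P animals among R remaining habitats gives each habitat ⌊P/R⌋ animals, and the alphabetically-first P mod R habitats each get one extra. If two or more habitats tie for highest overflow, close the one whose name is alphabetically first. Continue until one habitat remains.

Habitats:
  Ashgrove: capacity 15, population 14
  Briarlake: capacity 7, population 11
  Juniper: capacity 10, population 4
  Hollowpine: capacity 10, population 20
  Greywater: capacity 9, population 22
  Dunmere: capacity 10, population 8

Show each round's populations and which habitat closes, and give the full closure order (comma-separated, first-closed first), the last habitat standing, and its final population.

Round 1: Ashgrove=14 Briarlake=11 Dunmere=8 Greywater=22 Hollowpine=20 Juniper=4 → close Greywater (overflow 13)
  22÷5 = 4 each, +1 to first 2
Round 2: Ashgrove=19 Briarlake=16 Dunmere=12 Hollowpine=24 Juniper=8 → close Hollowpine (overflow 14)
  24÷4 = 6 each, +1 to first 0
Round 3: Ashgrove=25 Briarlake=22 Dunmere=18 Juniper=14 → close Briarlake (overflow 15)
  22÷3 = 7 each, +1 to first 1
Round 4: Ashgrove=33 Dunmere=25 Juniper=21 → close Ashgrove (overflow 18)
  33÷2 = 16 each, +1 to first 1
Round 5: Dunmere=42 Juniper=37 → close Dunmere (overflow 32)
  42÷1 = 42 each, +1 to first 0

Closure order: Greywater, Hollowpine, Briarlake, Ashgrove, Dunmere
Last habitat: Juniper with 79 animals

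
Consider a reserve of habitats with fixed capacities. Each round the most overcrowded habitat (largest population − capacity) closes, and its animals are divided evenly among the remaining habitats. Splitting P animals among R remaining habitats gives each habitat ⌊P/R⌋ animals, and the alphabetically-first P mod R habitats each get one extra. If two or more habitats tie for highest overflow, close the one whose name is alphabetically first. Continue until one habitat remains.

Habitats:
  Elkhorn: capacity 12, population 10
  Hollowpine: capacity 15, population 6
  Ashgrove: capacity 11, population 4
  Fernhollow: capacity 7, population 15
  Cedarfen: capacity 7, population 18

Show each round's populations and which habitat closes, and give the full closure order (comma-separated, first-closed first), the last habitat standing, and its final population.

Round 1: Ashgrove=4 Cedarfen=18 Elkhorn=10 Fernhollow=15 Hollowpine=6 → close Cedarfen (overflow 11)
  18÷4 = 4 each, +1 to first 2
Round 2: Ashgrove=9 Elkhorn=15 Fernhollow=19 Hollowpine=10 → close Fernhollow (overflow 12)
  19÷3 = 6 each, +1 to first 1
Round 3: Ashgrove=16 Elkhorn=21 Hollowpine=16 → close Elkhorn (overflow 9)
  21÷2 = 10 each, +1 to first 1
Round 4: Ashgrove=27 Hollowpine=26 → close Ashgrove (overflow 16)
  27÷1 = 27 each, +1 to first 0

Closure order: Cedarfen, Fernhollow, Elkhorn, Ashgrove
Last habitat: Hollowpine with 53 animals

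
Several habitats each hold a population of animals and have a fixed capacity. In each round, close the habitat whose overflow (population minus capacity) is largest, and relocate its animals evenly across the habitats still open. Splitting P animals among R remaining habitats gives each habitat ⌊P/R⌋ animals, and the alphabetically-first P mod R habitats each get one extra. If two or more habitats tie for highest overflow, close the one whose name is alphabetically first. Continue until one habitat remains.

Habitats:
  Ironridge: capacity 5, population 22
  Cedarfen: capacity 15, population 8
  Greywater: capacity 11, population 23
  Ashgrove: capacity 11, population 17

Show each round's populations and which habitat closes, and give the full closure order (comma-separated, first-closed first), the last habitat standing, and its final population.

Closure order: Ironridge, Greywater, Ashgrove
Last habitat: Cedarfen with 70 animals

Round 1: Ashgrove=17 Cedarfen=8 Greywater=23 Ironridge=22 → close Ironridge (overflow 17)
  22÷3 = 7 each, +1 to first 1
Round 2: Ashgrove=25 Cedarfen=15 Greywater=30 → close Greywater (overflow 19)
  30÷2 = 15 each, +1 to first 0
Round 3: Ashgrove=40 Cedarfen=30 → close Ashgrove (overflow 29)
  40÷1 = 40 each, +1 to first 0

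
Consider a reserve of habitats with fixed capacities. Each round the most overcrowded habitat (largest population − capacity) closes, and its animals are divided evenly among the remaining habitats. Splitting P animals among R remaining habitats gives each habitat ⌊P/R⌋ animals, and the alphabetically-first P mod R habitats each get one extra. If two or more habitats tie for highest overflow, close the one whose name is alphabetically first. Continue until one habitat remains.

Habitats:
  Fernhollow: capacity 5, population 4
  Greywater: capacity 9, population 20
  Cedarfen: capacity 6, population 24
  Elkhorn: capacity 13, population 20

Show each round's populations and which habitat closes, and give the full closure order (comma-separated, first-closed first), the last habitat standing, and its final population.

Closure order: Cedarfen, Greywater, Elkhorn
Last habitat: Fernhollow with 68 animals

Round 1: Cedarfen=24 Elkhorn=20 Fernhollow=4 Greywater=20 → close Cedarfen (overflow 18)
  24÷3 = 8 each, +1 to first 0
Round 2: Elkhorn=28 Fernhollow=12 Greywater=28 → close Greywater (overflow 19)
  28÷2 = 14 each, +1 to first 0
Round 3: Elkhorn=42 Fernhollow=26 → close Elkhorn (overflow 29)
  42÷1 = 42 each, +1 to first 0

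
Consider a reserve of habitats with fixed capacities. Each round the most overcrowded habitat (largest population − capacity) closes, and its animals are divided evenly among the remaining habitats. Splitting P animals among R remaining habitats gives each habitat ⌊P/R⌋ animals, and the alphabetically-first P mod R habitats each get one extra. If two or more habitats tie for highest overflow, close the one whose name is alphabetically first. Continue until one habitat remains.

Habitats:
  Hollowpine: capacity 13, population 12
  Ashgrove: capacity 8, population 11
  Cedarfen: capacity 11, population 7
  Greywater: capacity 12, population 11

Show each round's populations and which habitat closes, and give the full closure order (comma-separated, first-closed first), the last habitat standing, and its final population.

Round 1: Ashgrove=11 Cedarfen=7 Greywater=11 Hollowpine=12 → close Ashgrove (overflow 3)
  11÷3 = 3 each, +1 to first 2
Round 2: Cedarfen=11 Greywater=15 Hollowpine=15 → close Greywater (overflow 3)
  15÷2 = 7 each, +1 to first 1
Round 3: Cedarfen=19 Hollowpine=22 → close Hollowpine (overflow 9)
  22÷1 = 22 each, +1 to first 0

Closure order: Ashgrove, Greywater, Hollowpine
Last habitat: Cedarfen with 41 animals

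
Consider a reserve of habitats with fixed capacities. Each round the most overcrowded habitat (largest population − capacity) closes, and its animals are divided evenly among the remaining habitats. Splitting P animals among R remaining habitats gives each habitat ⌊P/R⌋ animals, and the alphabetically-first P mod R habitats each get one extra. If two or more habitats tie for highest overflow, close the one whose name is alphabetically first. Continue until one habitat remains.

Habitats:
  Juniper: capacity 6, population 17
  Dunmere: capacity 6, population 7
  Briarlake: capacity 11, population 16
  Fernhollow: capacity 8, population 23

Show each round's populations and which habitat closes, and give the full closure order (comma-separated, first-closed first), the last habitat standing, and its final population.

Round 1: Briarlake=16 Dunmere=7 Fernhollow=23 Juniper=17 → close Fernhollow (overflow 15)
  23÷3 = 7 each, +1 to first 2
Round 2: Briarlake=24 Dunmere=15 Juniper=24 → close Juniper (overflow 18)
  24÷2 = 12 each, +1 to first 0
Round 3: Briarlake=36 Dunmere=27 → close Briarlake (overflow 25)
  36÷1 = 36 each, +1 to first 0

Closure order: Fernhollow, Juniper, Briarlake
Last habitat: Dunmere with 63 animals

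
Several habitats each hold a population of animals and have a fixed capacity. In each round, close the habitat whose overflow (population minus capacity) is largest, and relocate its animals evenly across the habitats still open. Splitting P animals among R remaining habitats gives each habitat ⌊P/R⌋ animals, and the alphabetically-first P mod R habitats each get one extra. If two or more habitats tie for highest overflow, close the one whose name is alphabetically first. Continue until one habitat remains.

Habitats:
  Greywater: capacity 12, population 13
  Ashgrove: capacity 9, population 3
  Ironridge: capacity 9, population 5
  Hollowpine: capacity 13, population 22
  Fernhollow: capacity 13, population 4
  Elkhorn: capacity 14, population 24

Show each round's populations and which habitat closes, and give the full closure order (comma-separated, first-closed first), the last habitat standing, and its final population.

Round 1: Ashgrove=3 Elkhorn=24 Fernhollow=4 Greywater=13 Hollowpine=22 Ironridge=5 → close Elkhorn (overflow 10)
  24÷5 = 4 each, +1 to first 4
Round 2: Ashgrove=8 Fernhollow=9 Greywater=18 Hollowpine=27 Ironridge=9 → close Hollowpine (overflow 14)
  27÷4 = 6 each, +1 to first 3
Round 3: Ashgrove=15 Fernhollow=16 Greywater=25 Ironridge=15 → close Greywater (overflow 13)
  25÷3 = 8 each, +1 to first 1
Round 4: Ashgrove=24 Fernhollow=24 Ironridge=23 → close Ashgrove (overflow 15)
  24÷2 = 12 each, +1 to first 0
Round 5: Fernhollow=36 Ironridge=35 → close Ironridge (overflow 26)
  35÷1 = 35 each, +1 to first 0

Closure order: Elkhorn, Hollowpine, Greywater, Ashgrove, Ironridge
Last habitat: Fernhollow with 71 animals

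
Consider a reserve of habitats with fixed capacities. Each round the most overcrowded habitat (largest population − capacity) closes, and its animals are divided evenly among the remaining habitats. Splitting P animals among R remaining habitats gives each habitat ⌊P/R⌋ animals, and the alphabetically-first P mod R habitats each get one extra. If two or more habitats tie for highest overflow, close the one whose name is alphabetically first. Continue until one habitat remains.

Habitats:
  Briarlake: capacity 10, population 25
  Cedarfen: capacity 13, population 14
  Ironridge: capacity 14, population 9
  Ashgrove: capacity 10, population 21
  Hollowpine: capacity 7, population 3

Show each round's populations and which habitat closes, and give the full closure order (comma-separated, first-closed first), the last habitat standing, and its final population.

Closure order: Briarlake, Ashgrove, Cedarfen, Hollowpine
Last habitat: Ironridge with 72 animals

Round 1: Ashgrove=21 Briarlake=25 Cedarfen=14 Hollowpine=3 Ironridge=9 → close Briarlake (overflow 15)
  25÷4 = 6 each, +1 to first 1
Round 2: Ashgrove=28 Cedarfen=20 Hollowpine=9 Ironridge=15 → close Ashgrove (overflow 18)
  28÷3 = 9 each, +1 to first 1
Round 3: Cedarfen=30 Hollowpine=18 Ironridge=24 → close Cedarfen (overflow 17)
  30÷2 = 15 each, +1 to first 0
Round 4: Hollowpine=33 Ironridge=39 → close Hollowpine (overflow 26)
  33÷1 = 33 each, +1 to first 0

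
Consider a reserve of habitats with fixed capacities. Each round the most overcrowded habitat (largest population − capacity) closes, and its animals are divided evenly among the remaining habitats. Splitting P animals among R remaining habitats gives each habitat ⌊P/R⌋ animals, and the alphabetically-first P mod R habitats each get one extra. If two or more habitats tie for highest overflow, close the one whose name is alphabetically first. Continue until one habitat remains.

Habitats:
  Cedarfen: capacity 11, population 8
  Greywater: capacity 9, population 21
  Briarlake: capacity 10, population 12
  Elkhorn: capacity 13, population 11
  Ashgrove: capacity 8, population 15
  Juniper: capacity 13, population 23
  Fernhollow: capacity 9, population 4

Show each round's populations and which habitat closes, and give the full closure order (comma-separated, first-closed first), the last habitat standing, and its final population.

Round 1: Ashgrove=15 Briarlake=12 Cedarfen=8 Elkhorn=11 Fernhollow=4 Greywater=21 Juniper=23 → close Greywater (overflow 12)
  21÷6 = 3 each, +1 to first 3
Round 2: Ashgrove=19 Briarlake=16 Cedarfen=12 Elkhorn=14 Fernhollow=7 Juniper=26 → close Juniper (overflow 13)
  26÷5 = 5 each, +1 to first 1
Round 3: Ashgrove=25 Briarlake=21 Cedarfen=17 Elkhorn=19 Fernhollow=12 → close Ashgrove (overflow 17)
  25÷4 = 6 each, +1 to first 1
Round 4: Briarlake=28 Cedarfen=23 Elkhorn=25 Fernhollow=18 → close Briarlake (overflow 18)
  28÷3 = 9 each, +1 to first 1
Round 5: Cedarfen=33 Elkhorn=34 Fernhollow=27 → close Cedarfen (overflow 22)
  33÷2 = 16 each, +1 to first 1
Round 6: Elkhorn=51 Fernhollow=43 → close Elkhorn (overflow 38)
  51÷1 = 51 each, +1 to first 0

Closure order: Greywater, Juniper, Ashgrove, Briarlake, Cedarfen, Elkhorn
Last habitat: Fernhollow with 94 animals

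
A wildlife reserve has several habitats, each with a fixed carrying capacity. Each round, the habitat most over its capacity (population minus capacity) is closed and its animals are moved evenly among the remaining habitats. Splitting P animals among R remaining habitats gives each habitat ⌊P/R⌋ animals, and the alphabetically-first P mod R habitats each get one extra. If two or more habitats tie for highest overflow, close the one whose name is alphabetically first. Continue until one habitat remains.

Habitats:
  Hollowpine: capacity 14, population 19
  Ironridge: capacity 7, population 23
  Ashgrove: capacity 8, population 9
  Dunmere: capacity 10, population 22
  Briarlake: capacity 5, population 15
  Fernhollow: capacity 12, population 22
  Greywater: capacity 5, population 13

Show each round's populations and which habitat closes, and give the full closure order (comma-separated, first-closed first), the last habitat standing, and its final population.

Round 1: Ashgrove=9 Briarlake=15 Dunmere=22 Fernhollow=22 Greywater=13 Hollowpine=19 Ironridge=23 → close Ironridge (overflow 16)
  23÷6 = 3 each, +1 to first 5
Round 2: Ashgrove=13 Briarlake=19 Dunmere=26 Fernhollow=26 Greywater=17 Hollowpine=22 → close Dunmere (overflow 16)
  26÷5 = 5 each, +1 to first 1
Round 3: Ashgrove=19 Briarlake=24 Fernhollow=31 Greywater=22 Hollowpine=27 → close Briarlake (overflow 19)
  24÷4 = 6 each, +1 to first 0
Round 4: Ashgrove=25 Fernhollow=37 Greywater=28 Hollowpine=33 → close Fernhollow (overflow 25)
  37÷3 = 12 each, +1 to first 1
Round 5: Ashgrove=38 Greywater=40 Hollowpine=45 → close Greywater (overflow 35)
  40÷2 = 20 each, +1 to first 0
Round 6: Ashgrove=58 Hollowpine=65 → close Hollowpine (overflow 51)
  65÷1 = 65 each, +1 to first 0

Closure order: Ironridge, Dunmere, Briarlake, Fernhollow, Greywater, Hollowpine
Last habitat: Ashgrove with 123 animals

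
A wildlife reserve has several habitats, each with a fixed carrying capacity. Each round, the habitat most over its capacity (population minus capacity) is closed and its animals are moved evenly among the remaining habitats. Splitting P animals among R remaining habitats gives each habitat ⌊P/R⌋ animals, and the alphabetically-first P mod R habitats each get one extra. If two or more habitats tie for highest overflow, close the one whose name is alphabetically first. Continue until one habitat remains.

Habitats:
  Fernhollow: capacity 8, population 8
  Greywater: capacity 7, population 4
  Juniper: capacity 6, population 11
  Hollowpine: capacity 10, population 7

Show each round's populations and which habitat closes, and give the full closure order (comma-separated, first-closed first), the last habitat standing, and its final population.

Closure order: Juniper, Fernhollow, Greywater
Last habitat: Hollowpine with 30 animals

Round 1: Fernhollow=8 Greywater=4 Hollowpine=7 Juniper=11 → close Juniper (overflow 5)
  11÷3 = 3 each, +1 to first 2
Round 2: Fernhollow=12 Greywater=8 Hollowpine=10 → close Fernhollow (overflow 4)
  12÷2 = 6 each, +1 to first 0
Round 3: Greywater=14 Hollowpine=16 → close Greywater (overflow 7)
  14÷1 = 14 each, +1 to first 0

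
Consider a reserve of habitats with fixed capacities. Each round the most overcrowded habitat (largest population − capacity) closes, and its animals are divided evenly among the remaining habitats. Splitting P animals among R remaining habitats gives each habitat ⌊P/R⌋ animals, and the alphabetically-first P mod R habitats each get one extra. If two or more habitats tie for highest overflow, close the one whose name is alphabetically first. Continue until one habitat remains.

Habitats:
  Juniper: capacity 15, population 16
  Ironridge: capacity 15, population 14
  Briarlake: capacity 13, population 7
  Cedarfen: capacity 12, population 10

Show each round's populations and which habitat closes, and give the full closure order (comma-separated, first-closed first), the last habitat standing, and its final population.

Closure order: Juniper, Ironridge, Cedarfen
Last habitat: Briarlake with 47 animals

Round 1: Briarlake=7 Cedarfen=10 Ironridge=14 Juniper=16 → close Juniper (overflow 1)
  16÷3 = 5 each, +1 to first 1
Round 2: Briarlake=13 Cedarfen=15 Ironridge=19 → close Ironridge (overflow 4)
  19÷2 = 9 each, +1 to first 1
Round 3: Briarlake=23 Cedarfen=24 → close Cedarfen (overflow 12)
  24÷1 = 24 each, +1 to first 0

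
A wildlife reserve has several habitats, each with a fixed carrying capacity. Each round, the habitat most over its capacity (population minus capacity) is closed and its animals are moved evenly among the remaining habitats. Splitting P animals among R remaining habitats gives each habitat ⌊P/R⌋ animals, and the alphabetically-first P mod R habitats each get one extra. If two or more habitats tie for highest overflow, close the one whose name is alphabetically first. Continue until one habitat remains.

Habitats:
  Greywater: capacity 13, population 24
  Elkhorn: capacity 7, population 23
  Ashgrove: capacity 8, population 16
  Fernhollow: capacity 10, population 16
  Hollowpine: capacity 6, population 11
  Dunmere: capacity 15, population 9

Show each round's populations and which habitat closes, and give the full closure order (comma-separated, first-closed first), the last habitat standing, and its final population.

Round 1: Ashgrove=16 Dunmere=9 Elkhorn=23 Fernhollow=16 Greywater=24 Hollowpine=11 → close Elkhorn (overflow 16)
  23÷5 = 4 each, +1 to first 3
Round 2: Ashgrove=21 Dunmere=14 Fernhollow=21 Greywater=28 Hollowpine=15 → close Greywater (overflow 15)
  28÷4 = 7 each, +1 to first 0
Round 3: Ashgrove=28 Dunmere=21 Fernhollow=28 Hollowpine=22 → close Ashgrove (overflow 20)
  28÷3 = 9 each, +1 to first 1
Round 4: Dunmere=31 Fernhollow=37 Hollowpine=31 → close Fernhollow (overflow 27)
  37÷2 = 18 each, +1 to first 1
Round 5: Dunmere=50 Hollowpine=49 → close Hollowpine (overflow 43)
  49÷1 = 49 each, +1 to first 0

Closure order: Elkhorn, Greywater, Ashgrove, Fernhollow, Hollowpine
Last habitat: Dunmere with 99 animals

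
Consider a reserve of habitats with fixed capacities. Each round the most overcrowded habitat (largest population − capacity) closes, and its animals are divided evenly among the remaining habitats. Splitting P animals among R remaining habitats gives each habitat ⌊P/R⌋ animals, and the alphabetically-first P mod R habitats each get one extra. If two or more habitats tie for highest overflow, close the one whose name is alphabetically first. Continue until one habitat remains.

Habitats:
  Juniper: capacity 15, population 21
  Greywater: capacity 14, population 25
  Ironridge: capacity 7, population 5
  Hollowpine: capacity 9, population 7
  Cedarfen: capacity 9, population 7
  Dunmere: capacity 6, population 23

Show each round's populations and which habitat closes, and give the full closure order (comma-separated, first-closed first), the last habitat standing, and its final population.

Round 1: Cedarfen=7 Dunmere=23 Greywater=25 Hollowpine=7 Ironridge=5 Juniper=21 → close Dunmere (overflow 17)
  23÷5 = 4 each, +1 to first 3
Round 2: Cedarfen=12 Greywater=30 Hollowpine=12 Ironridge=9 Juniper=25 → close Greywater (overflow 16)
  30÷4 = 7 each, +1 to first 2
Round 3: Cedarfen=20 Hollowpine=20 Ironridge=16 Juniper=32 → close Juniper (overflow 17)
  32÷3 = 10 each, +1 to first 2
Round 4: Cedarfen=31 Hollowpine=31 Ironridge=26 → close Cedarfen (overflow 22)
  31÷2 = 15 each, +1 to first 1
Round 5: Hollowpine=47 Ironridge=41 → close Hollowpine (overflow 38)
  47÷1 = 47 each, +1 to first 0

Closure order: Dunmere, Greywater, Juniper, Cedarfen, Hollowpine
Last habitat: Ironridge with 88 animals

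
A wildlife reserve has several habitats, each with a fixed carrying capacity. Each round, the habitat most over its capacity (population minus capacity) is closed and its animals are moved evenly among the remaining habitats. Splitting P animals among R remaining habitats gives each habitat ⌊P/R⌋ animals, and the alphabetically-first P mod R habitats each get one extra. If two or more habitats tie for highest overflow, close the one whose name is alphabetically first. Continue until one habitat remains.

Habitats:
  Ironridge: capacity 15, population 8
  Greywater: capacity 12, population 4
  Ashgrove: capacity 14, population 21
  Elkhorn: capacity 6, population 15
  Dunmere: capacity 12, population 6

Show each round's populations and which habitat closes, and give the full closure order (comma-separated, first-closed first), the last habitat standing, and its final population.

Round 1: Ashgrove=21 Dunmere=6 Elkhorn=15 Greywater=4 Ironridge=8 → close Elkhorn (overflow 9)
  15÷4 = 3 each, +1 to first 3
Round 2: Ashgrove=25 Dunmere=10 Greywater=8 Ironridge=11 → close Ashgrove (overflow 11)
  25÷3 = 8 each, +1 to first 1
Round 3: Dunmere=19 Greywater=16 Ironridge=19 → close Dunmere (overflow 7)
  19÷2 = 9 each, +1 to first 1
Round 4: Greywater=26 Ironridge=28 → close Greywater (overflow 14)
  26÷1 = 26 each, +1 to first 0

Closure order: Elkhorn, Ashgrove, Dunmere, Greywater
Last habitat: Ironridge with 54 animals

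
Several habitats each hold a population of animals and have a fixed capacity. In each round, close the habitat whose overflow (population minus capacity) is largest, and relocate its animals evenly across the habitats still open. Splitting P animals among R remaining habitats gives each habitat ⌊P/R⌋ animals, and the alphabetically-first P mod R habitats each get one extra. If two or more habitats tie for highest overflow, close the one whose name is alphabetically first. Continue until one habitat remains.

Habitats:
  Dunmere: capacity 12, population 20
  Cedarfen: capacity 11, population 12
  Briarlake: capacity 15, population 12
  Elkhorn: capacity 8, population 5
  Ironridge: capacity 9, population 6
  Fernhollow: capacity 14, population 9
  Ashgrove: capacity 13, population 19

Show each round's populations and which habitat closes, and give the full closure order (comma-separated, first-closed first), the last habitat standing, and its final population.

Round 1: Ashgrove=19 Briarlake=12 Cedarfen=12 Dunmere=20 Elkhorn=5 Fernhollow=9 Ironridge=6 → close Dunmere (overflow 8)
  20÷6 = 3 each, +1 to first 2
Round 2: Ashgrove=23 Briarlake=16 Cedarfen=15 Elkhorn=8 Fernhollow=12 Ironridge=9 → close Ashgrove (overflow 10)
  23÷5 = 4 each, +1 to first 3
Round 3: Briarlake=21 Cedarfen=20 Elkhorn=13 Fernhollow=16 Ironridge=13 → close Cedarfen (overflow 9)
  20÷4 = 5 each, +1 to first 0
Round 4: Briarlake=26 Elkhorn=18 Fernhollow=21 Ironridge=18 → close Briarlake (overflow 11)
  26÷3 = 8 each, +1 to first 2
Round 5: Elkhorn=27 Fernhollow=30 Ironridge=26 → close Elkhorn (overflow 19)
  27÷2 = 13 each, +1 to first 1
Round 6: Fernhollow=44 Ironridge=39 → close Fernhollow (overflow 30)
  44÷1 = 44 each, +1 to first 0

Closure order: Dunmere, Ashgrove, Cedarfen, Briarlake, Elkhorn, Fernhollow
Last habitat: Ironridge with 83 animals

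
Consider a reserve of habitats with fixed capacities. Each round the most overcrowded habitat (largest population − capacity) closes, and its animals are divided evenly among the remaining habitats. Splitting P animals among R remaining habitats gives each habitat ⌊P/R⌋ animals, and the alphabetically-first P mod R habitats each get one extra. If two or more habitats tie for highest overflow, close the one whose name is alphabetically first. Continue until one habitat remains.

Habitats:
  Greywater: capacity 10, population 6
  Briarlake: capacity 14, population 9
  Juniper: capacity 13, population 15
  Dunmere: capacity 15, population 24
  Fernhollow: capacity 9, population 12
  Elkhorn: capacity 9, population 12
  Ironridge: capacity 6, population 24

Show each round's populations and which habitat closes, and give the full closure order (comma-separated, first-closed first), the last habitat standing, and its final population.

Closure order: Ironridge, Dunmere, Elkhorn, Fernhollow, Juniper, Briarlake
Last habitat: Greywater with 102 animals

Round 1: Briarlake=9 Dunmere=24 Elkhorn=12 Fernhollow=12 Greywater=6 Ironridge=24 Juniper=15 → close Ironridge (overflow 18)
  24÷6 = 4 each, +1 to first 0
Round 2: Briarlake=13 Dunmere=28 Elkhorn=16 Fernhollow=16 Greywater=10 Juniper=19 → close Dunmere (overflow 13)
  28÷5 = 5 each, +1 to first 3
Round 3: Briarlake=19 Elkhorn=22 Fernhollow=22 Greywater=15 Juniper=24 → close Elkhorn (overflow 13)
  22÷4 = 5 each, +1 to first 2
Round 4: Briarlake=25 Fernhollow=28 Greywater=20 Juniper=29 → close Fernhollow (overflow 19)
  28÷3 = 9 each, +1 to first 1
Round 5: Briarlake=35 Greywater=29 Juniper=38 → close Juniper (overflow 25)
  38÷2 = 19 each, +1 to first 0
Round 6: Briarlake=54 Greywater=48 → close Briarlake (overflow 40)
  54÷1 = 54 each, +1 to first 0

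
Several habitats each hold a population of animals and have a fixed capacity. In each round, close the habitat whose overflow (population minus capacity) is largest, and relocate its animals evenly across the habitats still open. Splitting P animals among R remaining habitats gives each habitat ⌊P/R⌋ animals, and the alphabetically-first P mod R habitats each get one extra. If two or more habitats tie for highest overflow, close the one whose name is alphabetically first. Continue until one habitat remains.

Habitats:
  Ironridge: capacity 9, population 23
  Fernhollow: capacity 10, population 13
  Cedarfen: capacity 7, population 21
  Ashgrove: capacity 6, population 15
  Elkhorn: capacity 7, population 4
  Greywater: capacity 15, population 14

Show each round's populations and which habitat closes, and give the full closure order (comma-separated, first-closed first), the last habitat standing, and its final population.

Round 1: Ashgrove=15 Cedarfen=21 Elkhorn=4 Fernhollow=13 Greywater=14 Ironridge=23 → close Cedarfen (overflow 14)
  21÷5 = 4 each, +1 to first 1
Round 2: Ashgrove=20 Elkhorn=8 Fernhollow=17 Greywater=18 Ironridge=27 → close Ironridge (overflow 18)
  27÷4 = 6 each, +1 to first 3
Round 3: Ashgrove=27 Elkhorn=15 Fernhollow=24 Greywater=24 → close Ashgrove (overflow 21)
  27÷3 = 9 each, +1 to first 0
Round 4: Elkhorn=24 Fernhollow=33 Greywater=33 → close Fernhollow (overflow 23)
  33÷2 = 16 each, +1 to first 1
Round 5: Elkhorn=41 Greywater=49 → close Elkhorn (overflow 34)
  41÷1 = 41 each, +1 to first 0

Closure order: Cedarfen, Ironridge, Ashgrove, Fernhollow, Elkhorn
Last habitat: Greywater with 90 animals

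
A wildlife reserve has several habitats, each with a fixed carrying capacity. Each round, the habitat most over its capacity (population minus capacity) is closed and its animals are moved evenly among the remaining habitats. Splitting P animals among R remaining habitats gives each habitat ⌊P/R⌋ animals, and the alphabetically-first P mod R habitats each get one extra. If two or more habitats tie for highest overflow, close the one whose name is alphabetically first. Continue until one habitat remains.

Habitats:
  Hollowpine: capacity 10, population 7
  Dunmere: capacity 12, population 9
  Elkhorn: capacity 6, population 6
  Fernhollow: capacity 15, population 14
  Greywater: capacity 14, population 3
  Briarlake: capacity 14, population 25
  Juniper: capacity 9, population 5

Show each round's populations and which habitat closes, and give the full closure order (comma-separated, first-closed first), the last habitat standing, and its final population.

Closure order: Briarlake, Elkhorn, Fernhollow, Dunmere, Hollowpine, Juniper
Last habitat: Greywater with 69 animals

Round 1: Briarlake=25 Dunmere=9 Elkhorn=6 Fernhollow=14 Greywater=3 Hollowpine=7 Juniper=5 → close Briarlake (overflow 11)
  25÷6 = 4 each, +1 to first 1
Round 2: Dunmere=14 Elkhorn=10 Fernhollow=18 Greywater=7 Hollowpine=11 Juniper=9 → close Elkhorn (overflow 4)
  10÷5 = 2 each, +1 to first 0
Round 3: Dunmere=16 Fernhollow=20 Greywater=9 Hollowpine=13 Juniper=11 → close Fernhollow (overflow 5)
  20÷4 = 5 each, +1 to first 0
Round 4: Dunmere=21 Greywater=14 Hollowpine=18 Juniper=16 → close Dunmere (overflow 9)
  21÷3 = 7 each, +1 to first 0
Round 5: Greywater=21 Hollowpine=25 Juniper=23 → close Hollowpine (overflow 15)
  25÷2 = 12 each, +1 to first 1
Round 6: Greywater=34 Juniper=35 → close Juniper (overflow 26)
  35÷1 = 35 each, +1 to first 0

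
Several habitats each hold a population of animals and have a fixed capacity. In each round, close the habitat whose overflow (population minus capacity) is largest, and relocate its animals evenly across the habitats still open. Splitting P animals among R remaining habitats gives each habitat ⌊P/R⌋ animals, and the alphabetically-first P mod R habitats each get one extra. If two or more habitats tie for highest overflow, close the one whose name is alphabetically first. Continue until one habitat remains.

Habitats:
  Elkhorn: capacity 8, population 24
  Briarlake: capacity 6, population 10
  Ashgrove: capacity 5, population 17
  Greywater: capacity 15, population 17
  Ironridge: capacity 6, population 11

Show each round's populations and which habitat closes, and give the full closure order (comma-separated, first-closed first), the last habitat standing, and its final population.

Closure order: Elkhorn, Ashgrove, Briarlake, Ironridge
Last habitat: Greywater with 79 animals

Round 1: Ashgrove=17 Briarlake=10 Elkhorn=24 Greywater=17 Ironridge=11 → close Elkhorn (overflow 16)
  24÷4 = 6 each, +1 to first 0
Round 2: Ashgrove=23 Briarlake=16 Greywater=23 Ironridge=17 → close Ashgrove (overflow 18)
  23÷3 = 7 each, +1 to first 2
Round 3: Briarlake=24 Greywater=31 Ironridge=24 → close Briarlake (overflow 18)
  24÷2 = 12 each, +1 to first 0
Round 4: Greywater=43 Ironridge=36 → close Ironridge (overflow 30)
  36÷1 = 36 each, +1 to first 0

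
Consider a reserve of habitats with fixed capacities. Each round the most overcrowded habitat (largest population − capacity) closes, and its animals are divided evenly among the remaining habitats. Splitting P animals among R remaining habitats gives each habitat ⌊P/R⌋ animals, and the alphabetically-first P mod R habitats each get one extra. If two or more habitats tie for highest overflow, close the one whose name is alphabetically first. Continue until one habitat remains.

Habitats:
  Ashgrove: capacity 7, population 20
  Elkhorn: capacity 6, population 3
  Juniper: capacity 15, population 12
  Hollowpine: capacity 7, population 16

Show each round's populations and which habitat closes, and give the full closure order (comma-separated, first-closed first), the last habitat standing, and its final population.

Round 1: Ashgrove=20 Elkhorn=3 Hollowpine=16 Juniper=12 → close Ashgrove (overflow 13)
  20÷3 = 6 each, +1 to first 2
Round 2: Elkhorn=10 Hollowpine=23 Juniper=18 → close Hollowpine (overflow 16)
  23÷2 = 11 each, +1 to first 1
Round 3: Elkhorn=22 Juniper=29 → close Elkhorn (overflow 16)
  22÷1 = 22 each, +1 to first 0

Closure order: Ashgrove, Hollowpine, Elkhorn
Last habitat: Juniper with 51 animals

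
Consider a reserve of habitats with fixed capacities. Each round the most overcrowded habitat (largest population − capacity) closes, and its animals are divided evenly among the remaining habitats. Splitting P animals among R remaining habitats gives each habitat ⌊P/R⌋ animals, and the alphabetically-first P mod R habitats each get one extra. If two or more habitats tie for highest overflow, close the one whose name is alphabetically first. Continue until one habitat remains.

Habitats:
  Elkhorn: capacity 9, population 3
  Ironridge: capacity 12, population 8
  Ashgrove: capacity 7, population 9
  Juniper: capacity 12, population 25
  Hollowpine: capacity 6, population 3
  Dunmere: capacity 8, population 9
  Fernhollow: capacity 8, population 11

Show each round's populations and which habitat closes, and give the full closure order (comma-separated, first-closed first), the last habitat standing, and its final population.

Closure order: Juniper, Ashgrove, Fernhollow, Dunmere, Hollowpine, Elkhorn
Last habitat: Ironridge with 68 animals

Round 1: Ashgrove=9 Dunmere=9 Elkhorn=3 Fernhollow=11 Hollowpine=3 Ironridge=8 Juniper=25 → close Juniper (overflow 13)
  25÷6 = 4 each, +1 to first 1
Round 2: Ashgrove=14 Dunmere=13 Elkhorn=7 Fernhollow=15 Hollowpine=7 Ironridge=12 → close Ashgrove (overflow 7)
  14÷5 = 2 each, +1 to first 4
Round 3: Dunmere=16 Elkhorn=10 Fernhollow=18 Hollowpine=10 Ironridge=14 → close Fernhollow (overflow 10)
  18÷4 = 4 each, +1 to first 2
Round 4: Dunmere=21 Elkhorn=15 Hollowpine=14 Ironridge=18 → close Dunmere (overflow 13)
  21÷3 = 7 each, +1 to first 0
Round 5: Elkhorn=22 Hollowpine=21 Ironridge=25 → close Hollowpine (overflow 15)
  21÷2 = 10 each, +1 to first 1
Round 6: Elkhorn=33 Ironridge=35 → close Elkhorn (overflow 24)
  33÷1 = 33 each, +1 to first 0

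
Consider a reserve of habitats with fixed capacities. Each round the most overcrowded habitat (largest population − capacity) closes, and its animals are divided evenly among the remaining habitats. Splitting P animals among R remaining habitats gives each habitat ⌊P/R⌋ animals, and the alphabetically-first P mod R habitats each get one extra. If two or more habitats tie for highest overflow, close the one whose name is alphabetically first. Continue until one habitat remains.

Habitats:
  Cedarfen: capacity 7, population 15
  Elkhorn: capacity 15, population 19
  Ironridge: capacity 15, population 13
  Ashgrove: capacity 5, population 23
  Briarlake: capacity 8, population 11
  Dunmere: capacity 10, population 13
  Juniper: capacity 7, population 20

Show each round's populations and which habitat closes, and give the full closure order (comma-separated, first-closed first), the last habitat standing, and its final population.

Closure order: Ashgrove, Juniper, Cedarfen, Briarlake, Dunmere, Elkhorn
Last habitat: Ironridge with 114 animals

Round 1: Ashgrove=23 Briarlake=11 Cedarfen=15 Dunmere=13 Elkhorn=19 Ironridge=13 Juniper=20 → close Ashgrove (overflow 18)
  23÷6 = 3 each, +1 to first 5
Round 2: Briarlake=15 Cedarfen=19 Dunmere=17 Elkhorn=23 Ironridge=17 Juniper=23 → close Juniper (overflow 16)
  23÷5 = 4 each, +1 to first 3
Round 3: Briarlake=20 Cedarfen=24 Dunmere=22 Elkhorn=27 Ironridge=21 → close Cedarfen (overflow 17)
  24÷4 = 6 each, +1 to first 0
Round 4: Briarlake=26 Dunmere=28 Elkhorn=33 Ironridge=27 → close Briarlake (overflow 18)
  26÷3 = 8 each, +1 to first 2
Round 5: Dunmere=37 Elkhorn=42 Ironridge=35 → close Dunmere (overflow 27)
  37÷2 = 18 each, +1 to first 1
Round 6: Elkhorn=61 Ironridge=53 → close Elkhorn (overflow 46)
  61÷1 = 61 each, +1 to first 0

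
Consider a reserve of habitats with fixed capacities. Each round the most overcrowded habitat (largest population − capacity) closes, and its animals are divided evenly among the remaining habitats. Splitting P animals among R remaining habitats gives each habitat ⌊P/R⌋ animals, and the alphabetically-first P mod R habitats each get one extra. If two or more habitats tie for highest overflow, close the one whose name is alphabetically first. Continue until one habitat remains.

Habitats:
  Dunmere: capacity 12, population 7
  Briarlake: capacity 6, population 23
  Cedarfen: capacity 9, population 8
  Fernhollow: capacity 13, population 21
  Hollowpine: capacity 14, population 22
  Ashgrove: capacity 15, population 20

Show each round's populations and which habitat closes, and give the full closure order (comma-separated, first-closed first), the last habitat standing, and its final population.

Round 1: Ashgrove=20 Briarlake=23 Cedarfen=8 Dunmere=7 Fernhollow=21 Hollowpine=22 → close Briarlake (overflow 17)
  23÷5 = 4 each, +1 to first 3
Round 2: Ashgrove=25 Cedarfen=13 Dunmere=12 Fernhollow=25 Hollowpine=26 → close Fernhollow (overflow 12)
  25÷4 = 6 each, +1 to first 1
Round 3: Ashgrove=32 Cedarfen=19 Dunmere=18 Hollowpine=32 → close Hollowpine (overflow 18)
  32÷3 = 10 each, +1 to first 2
Round 4: Ashgrove=43 Cedarfen=30 Dunmere=28 → close Ashgrove (overflow 28)
  43÷2 = 21 each, +1 to first 1
Round 5: Cedarfen=52 Dunmere=49 → close Cedarfen (overflow 43)
  52÷1 = 52 each, +1 to first 0

Closure order: Briarlake, Fernhollow, Hollowpine, Ashgrove, Cedarfen
Last habitat: Dunmere with 101 animals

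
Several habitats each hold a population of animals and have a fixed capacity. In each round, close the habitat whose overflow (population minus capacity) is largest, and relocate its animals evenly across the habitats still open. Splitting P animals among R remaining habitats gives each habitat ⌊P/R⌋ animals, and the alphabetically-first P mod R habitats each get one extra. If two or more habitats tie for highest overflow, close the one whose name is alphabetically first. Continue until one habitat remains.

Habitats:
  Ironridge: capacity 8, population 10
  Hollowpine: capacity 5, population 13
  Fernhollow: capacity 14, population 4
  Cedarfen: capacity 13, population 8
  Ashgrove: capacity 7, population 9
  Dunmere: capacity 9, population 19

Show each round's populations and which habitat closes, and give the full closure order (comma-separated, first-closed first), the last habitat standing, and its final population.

Round 1: Ashgrove=9 Cedarfen=8 Dunmere=19 Fernhollow=4 Hollowpine=13 Ironridge=10 → close Dunmere (overflow 10)
  19÷5 = 3 each, +1 to first 4
Round 2: Ashgrove=13 Cedarfen=12 Fernhollow=8 Hollowpine=17 Ironridge=13 → close Hollowpine (overflow 12)
  17÷4 = 4 each, +1 to first 1
Round 3: Ashgrove=18 Cedarfen=16 Fernhollow=12 Ironridge=17 → close Ashgrove (overflow 11)
  18÷3 = 6 each, +1 to first 0
Round 4: Cedarfen=22 Fernhollow=18 Ironridge=23 → close Ironridge (overflow 15)
  23÷2 = 11 each, +1 to first 1
Round 5: Cedarfen=34 Fernhollow=29 → close Cedarfen (overflow 21)
  34÷1 = 34 each, +1 to first 0

Closure order: Dunmere, Hollowpine, Ashgrove, Ironridge, Cedarfen
Last habitat: Fernhollow with 63 animals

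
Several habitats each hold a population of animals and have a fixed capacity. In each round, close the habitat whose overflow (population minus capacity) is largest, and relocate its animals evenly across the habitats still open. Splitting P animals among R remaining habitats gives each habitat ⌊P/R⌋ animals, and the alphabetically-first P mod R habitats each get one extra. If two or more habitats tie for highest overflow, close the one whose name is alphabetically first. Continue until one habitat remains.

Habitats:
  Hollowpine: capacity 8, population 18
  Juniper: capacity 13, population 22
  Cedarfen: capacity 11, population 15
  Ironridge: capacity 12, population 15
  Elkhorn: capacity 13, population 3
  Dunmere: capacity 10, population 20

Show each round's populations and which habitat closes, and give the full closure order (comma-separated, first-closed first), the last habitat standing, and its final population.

Closure order: Dunmere, Hollowpine, Juniper, Cedarfen, Ironridge
Last habitat: Elkhorn with 93 animals

Round 1: Cedarfen=15 Dunmere=20 Elkhorn=3 Hollowpine=18 Ironridge=15 Juniper=22 → close Dunmere (overflow 10)
  20÷5 = 4 each, +1 to first 0
Round 2: Cedarfen=19 Elkhorn=7 Hollowpine=22 Ironridge=19 Juniper=26 → close Hollowpine (overflow 14)
  22÷4 = 5 each, +1 to first 2
Round 3: Cedarfen=25 Elkhorn=13 Ironridge=24 Juniper=31 → close Juniper (overflow 18)
  31÷3 = 10 each, +1 to first 1
Round 4: Cedarfen=36 Elkhorn=23 Ironridge=34 → close Cedarfen (overflow 25)
  36÷2 = 18 each, +1 to first 0
Round 5: Elkhorn=41 Ironridge=52 → close Ironridge (overflow 40)
  52÷1 = 52 each, +1 to first 0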